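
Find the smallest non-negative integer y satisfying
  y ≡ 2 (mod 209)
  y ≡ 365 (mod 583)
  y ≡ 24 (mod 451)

gcd(209, 583) = 11 and 11 | (365 − 2), so the pair is consistent; merging gives y ≡ 7944 (mod 11077), where 11077 = lcm(209, 583).
gcd(11077, 451) = 11 and 11 | (24 − 7944), so the pair is consistent; merging gives y ≡ 451024 (mod 454157), where 454157 = lcm(11077, 451).
The solution is unique modulo lcm(209, 583, 451) = 454157.

451024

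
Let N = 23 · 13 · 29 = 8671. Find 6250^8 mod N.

Mod 23: 6250 ≡ 17; 17^8 ≡ 18 (mod 23).
Mod 13: 6250 ≡ 10; 10^8 ≡ 9 (mod 13).
Mod 29: 6250 ≡ 15; 15^8 ≡ 23 (mod 29).
Combine by CRT: x ≡ 18 (mod 23), x ≡ 9 (mod 13), x ≡ 23 (mod 29) ⇒ x ≡ 2778 (mod 8671).

2778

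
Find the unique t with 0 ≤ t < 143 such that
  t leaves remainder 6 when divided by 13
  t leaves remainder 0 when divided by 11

110

From t ≡ 6 (mod 13) write t = 6 + 13s. Substituting into t ≡ 0 (mod 11) gives 13s ≡ 5 (mod 11), and since 2⁻¹ ≡ 6 (mod 11), s ≡ 8. Hence t ≡ 6 + 13·8 = 110 (mod 143).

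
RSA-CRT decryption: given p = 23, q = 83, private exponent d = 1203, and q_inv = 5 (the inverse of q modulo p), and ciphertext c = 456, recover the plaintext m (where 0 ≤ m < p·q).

d_p = d mod (p−1) = 1203 mod 22 = 15; d_q = d mod (q−1) = 55.
m₁ = c^(d_p) mod p: c ≡ 19 (mod 23), and 19^15 mod 23 = 20.
m₂ = c^(d_q) mod q: c ≡ 41 (mod 83), and 41^55 mod 83 = 78.
h = q_inv·(m₁ − m₂) mod p = 5·(20 − 78) mod 23 = 9.
m = m₂ + h·q = 78 + 9·83 = 825.

825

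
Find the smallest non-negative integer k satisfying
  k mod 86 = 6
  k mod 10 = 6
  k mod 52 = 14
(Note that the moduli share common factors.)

Combine the congruences pairwise.
gcd(86, 10) = 2 and 2 | (6 − 6), so the pair is consistent; merging gives k ≡ 6 (mod 430), where 430 = lcm(86, 10).
gcd(430, 52) = 2 and 2 | (14 − 6), so the pair is consistent; merging gives k ≡ 3446 (mod 11180), where 11180 = lcm(430, 52).
The solution is unique modulo lcm(86, 10, 52) = 11180.

3446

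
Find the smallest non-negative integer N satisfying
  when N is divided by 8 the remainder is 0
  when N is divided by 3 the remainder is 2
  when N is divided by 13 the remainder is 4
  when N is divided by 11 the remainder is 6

The moduli are pairwise coprime; M = 8·3·13·11 = 3432.
M/8 = 429; 429 ≡ 5 (mod 8); 5·5 ≡ 1, so inverse 5.
M/3 = 1144; 1144 ≡ 1 (mod 3), inverse 1.
M/13 = 264; 264 ≡ 4 (mod 13); 4·10 ≡ 1, so inverse 10.
M/11 = 312; 312 ≡ 4 (mod 11); 4·3 ≡ 1, so inverse 3.
N ≡ 0·429·5 + 2·1144·1 + 4·264·10 + 6·312·3 = 18464.
18464 mod 3432 = 1304.

1304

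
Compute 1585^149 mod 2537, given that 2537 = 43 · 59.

Mod 43: 1585 ≡ 37; by Fermat, exponent reduces to 149 mod 42 = 23; 37^23 ≡ 7 (mod 43).
Mod 59: 1585 ≡ 51; by Fermat, exponent reduces to 149 mod 58 = 33; 51^33 ≡ 25 (mod 59).
Combine by CRT: x ≡ 7 (mod 43), x ≡ 25 (mod 59) ⇒ x ≡ 910 (mod 2537).

910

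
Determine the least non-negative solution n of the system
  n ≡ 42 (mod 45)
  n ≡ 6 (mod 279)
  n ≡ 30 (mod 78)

gcd(45, 279) = 9 and 9 | (6 − 42), so the pair is consistent; merging gives n ≡ 1122 (mod 1395), where 1395 = lcm(45, 279).
gcd(1395, 78) = 3 and 3 | (30 − 1122), so the pair is consistent; merging gives n ≡ 1122 (mod 36270), where 36270 = lcm(1395, 78).
The solution is unique modulo lcm(45, 279, 78) = 36270.

1122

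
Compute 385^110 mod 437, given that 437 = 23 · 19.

139

Mod 23: 385 ≡ 17; since 22 | 110, by Fermat 17^110 ≡ 1 (mod 23).
Mod 19: 385 ≡ 5; by Fermat, exponent reduces to 110 mod 18 = 2; 5^2 ≡ 6 (mod 19).
Combine by CRT: x ≡ 1 (mod 23), x ≡ 6 (mod 19) ⇒ x ≡ 139 (mod 437).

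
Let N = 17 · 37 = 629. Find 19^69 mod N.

Mod 17: 19 ≡ 2; by Fermat, exponent reduces to 69 mod 16 = 5; 2^5 ≡ 15 (mod 17).
Mod 37: 19 ≡ 19; by Fermat, exponent reduces to 69 mod 36 = 33; 19^33 ≡ 8 (mod 37).
Combine by CRT: x ≡ 15 (mod 17), x ≡ 8 (mod 37) ⇒ x ≡ 304 (mod 629).

304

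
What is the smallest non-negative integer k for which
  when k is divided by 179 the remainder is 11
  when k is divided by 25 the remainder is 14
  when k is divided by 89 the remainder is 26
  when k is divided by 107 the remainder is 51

The moduli are pairwise coprime; N = 179·25·89·107 = 42615425.
N/179 = 238075; 238075 ≡ 5 (mod 179); 5·36 ≡ 1, so inverse 36.
N/25 = 1704617; 1704617 ≡ 17 (mod 25); 17·3 ≡ 1, so inverse 3.
N/89 = 478825; 478825 ≡ 5 (mod 89); 5·18 ≡ 1, so inverse 18.
N/107 = 398275; 398275 ≡ 21 (mod 107); 21·51 ≡ 1, so inverse 51.
k ≡ 11·238075·36 + 14·1704617·3 + 26·478825·18 + 51·398275·51 = 1425874989.
1425874989 mod 42615425 = 19565964.

19565964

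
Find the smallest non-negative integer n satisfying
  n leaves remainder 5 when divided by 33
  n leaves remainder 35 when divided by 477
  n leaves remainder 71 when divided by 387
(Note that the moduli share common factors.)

gcd(33, 477) = 3 and 3 | (35 − 5), so the pair is consistent; merging gives n ≡ 4328 (mod 5247), where 5247 = lcm(33, 477).
gcd(5247, 387) = 9 and 9 | (71 − 4328), so the pair is consistent; merging gives n ≡ 4328 (mod 225621), where 225621 = lcm(5247, 387).
The solution is unique modulo lcm(33, 477, 387) = 225621.

4328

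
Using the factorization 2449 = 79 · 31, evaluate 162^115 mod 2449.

Mod 79: 162 ≡ 4; by Fermat, exponent reduces to 115 mod 78 = 37; 4^37 ≡ 5 (mod 79).
Mod 31: 162 ≡ 7; by Fermat, exponent reduces to 115 mod 30 = 25; 7^25 ≡ 25 (mod 31).
Combine by CRT: x ≡ 5 (mod 79), x ≡ 25 (mod 31) ⇒ x ≡ 242 (mod 2449).

242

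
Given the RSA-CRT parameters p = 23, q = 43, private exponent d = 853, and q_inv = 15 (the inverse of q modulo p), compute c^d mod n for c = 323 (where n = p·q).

d_p = d mod (p−1) = 853 mod 22 = 17; d_q = d mod (q−1) = 13.
m₁ = c^(d_p) mod p: c ≡ 1 (mod 23), and 1^17 mod 23 = 1.
m₂ = c^(d_q) mod q: c ≡ 22 (mod 43), and 22^13 mod 43 = 2.
h = q_inv·(m₁ − m₂) mod p = 15·(1 − 2) mod 23 = 8.
m = m₂ + h·q = 2 + 8·43 = 346.

346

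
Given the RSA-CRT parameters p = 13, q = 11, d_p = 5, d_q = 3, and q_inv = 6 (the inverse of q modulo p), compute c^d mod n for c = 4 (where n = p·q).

75

m₁ = c^(d_p) mod p: c ≡ 4 (mod 13), and 4^5 mod 13 = 10.
m₂ = c^(d_q) mod q: c ≡ 4 (mod 11), and 4^3 mod 11 = 9.
h = q_inv·(m₁ − m₂) mod p = 6·(10 − 9) mod 13 = 6.
m = m₂ + h·q = 9 + 6·11 = 75.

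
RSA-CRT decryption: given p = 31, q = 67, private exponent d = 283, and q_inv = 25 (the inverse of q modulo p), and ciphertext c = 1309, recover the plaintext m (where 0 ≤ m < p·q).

d_p = d mod (p−1) = 283 mod 30 = 13; d_q = d mod (q−1) = 19.
m₁ = c^(d_p) mod p: c ≡ 7 (mod 31), and 7^13 mod 31 = 19.
m₂ = c^(d_q) mod q: c ≡ 36 (mod 67), and 36^19 mod 67 = 4.
h = q_inv·(m₁ − m₂) mod p = 25·(19 − 4) mod 31 = 3.
m = m₂ + h·q = 4 + 3·67 = 205.

205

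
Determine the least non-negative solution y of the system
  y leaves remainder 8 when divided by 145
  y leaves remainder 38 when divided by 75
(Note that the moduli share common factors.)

1313

gcd(145, 75) = 5 and 5 | (38 − 8), so the pair is consistent; merging gives y ≡ 1313 (mod 2175), where 2175 = lcm(145, 75).
The solution is unique modulo lcm(145, 75) = 2175.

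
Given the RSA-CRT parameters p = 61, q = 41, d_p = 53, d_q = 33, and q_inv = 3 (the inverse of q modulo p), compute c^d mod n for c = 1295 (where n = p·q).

m₁ = c^(d_p) mod p: c ≡ 14 (mod 61), and 14^53 mod 61 = 48.
m₂ = c^(d_q) mod q: c ≡ 24 (mod 41), and 24^33 mod 41 = 22.
h = q_inv·(m₁ − m₂) mod p = 3·(48 − 22) mod 61 = 17.
m = m₂ + h·q = 22 + 17·41 = 719.

719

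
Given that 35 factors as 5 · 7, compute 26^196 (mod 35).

16

Mod 5: 26 ≡ 1; since 4 | 196, by Fermat 1^196 ≡ 1 (mod 5).
Mod 7: 26 ≡ 5; by Fermat, exponent reduces to 196 mod 6 = 4; 5^4 ≡ 2 (mod 7).
Combine by CRT: x ≡ 1 (mod 5), x ≡ 2 (mod 7) ⇒ x ≡ 16 (mod 35).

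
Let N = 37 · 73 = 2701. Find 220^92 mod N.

Mod 37: 220 ≡ 35; by Fermat, exponent reduces to 92 mod 36 = 20; 35^20 ≡ 33 (mod 37).
Mod 73: 220 ≡ 1; by Fermat, exponent reduces to 92 mod 72 = 20; 1^20 ≡ 1 (mod 73).
Combine by CRT: x ≡ 33 (mod 37), x ≡ 1 (mod 73) ⇒ x ≡ 366 (mod 2701).

366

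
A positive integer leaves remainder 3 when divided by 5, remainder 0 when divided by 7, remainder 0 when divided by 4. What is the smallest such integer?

The moduli are pairwise coprime; N = 5·7·4 = 140.
N/5 = 28; 28 ≡ 3 (mod 5); 3·2 ≡ 1, so inverse 2.
N/7 = 20; 20 ≡ 6 (mod 7); 6·6 ≡ 1, so inverse 6.
N/4 = 35; 35 ≡ 3 (mod 4); 3·3 ≡ 1, so inverse 3.
t ≡ 3·28·2 + 0·20·6 + 0·35·3 = 168.
168 mod 140 = 28.

28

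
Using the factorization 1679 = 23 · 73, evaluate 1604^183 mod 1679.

Mod 23: 1604 ≡ 17; by Fermat, exponent reduces to 183 mod 22 = 7; 17^7 ≡ 20 (mod 23).
Mod 73: 1604 ≡ 71; by Fermat, exponent reduces to 183 mod 72 = 39; 71^39 ≡ 65 (mod 73).
Combine by CRT: x ≡ 20 (mod 23), x ≡ 65 (mod 73) ⇒ x ≡ 503 (mod 1679).

503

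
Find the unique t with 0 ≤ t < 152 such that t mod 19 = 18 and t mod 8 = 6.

94

Combine the congruences pairwise.
From t ≡ 18 (mod 19) write t = 18 + 19s. Substituting into t ≡ 6 (mod 8) gives 19s ≡ 4 (mod 8), and since 3⁻¹ ≡ 3 (mod 8), s ≡ 4. Hence t ≡ 18 + 19·4 = 94 (mod 152).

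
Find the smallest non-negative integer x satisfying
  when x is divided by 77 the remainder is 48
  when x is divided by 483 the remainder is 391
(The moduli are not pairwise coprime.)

gcd(77, 483) = 7 and 7 | (391 − 48), so the pair is consistent; merging gives x ≡ 1357 (mod 5313), where 5313 = lcm(77, 483).
The solution is unique modulo lcm(77, 483) = 5313.

1357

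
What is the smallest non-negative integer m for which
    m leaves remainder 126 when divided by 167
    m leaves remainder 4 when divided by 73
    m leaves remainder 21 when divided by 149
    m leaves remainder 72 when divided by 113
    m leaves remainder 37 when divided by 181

From m ≡ 126 (mod 167) write m = 126 + 167t. Substituting into m ≡ 4 (mod 73) gives 167t ≡ 24 (mod 73), and since 21⁻¹ ≡ 7 (mod 73), t ≡ 22. Hence m ≡ 126 + 167·22 = 3800 (mod 12191).
From m ≡ 3800 (mod 12191) write m = 3800 + 12191t. Substituting into m ≡ 21 (mod 149) gives 12191t ≡ 95 (mod 149), and since 122⁻¹ ≡ 11 (mod 149), t ≡ 2. Hence m ≡ 3800 + 12191·2 = 28182 (mod 1816459).
From m ≡ 28182 (mod 1816459) write m = 28182 + 1816459t. Substituting into m ≡ 72 (mod 113) gives 1816459t ≡ 27 (mod 113), and since 97⁻¹ ≡ 7 (mod 113), t ≡ 76. Hence m ≡ 28182 + 1816459·76 = 138079066 (mod 205259867).
From m ≡ 138079066 (mod 205259867) write m = 138079066 + 205259867t. Substituting into m ≡ 37 (mod 181) gives 205259867t ≡ 79 (mod 181), and since 75⁻¹ ≡ 70 (mod 181), t ≡ 100. Hence m ≡ 138079066 + 205259867·100 = 20664065766 (mod 37152035927).

20664065766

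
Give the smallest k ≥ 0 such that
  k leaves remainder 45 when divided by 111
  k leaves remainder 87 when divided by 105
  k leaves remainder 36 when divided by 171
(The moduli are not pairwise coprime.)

gcd(111, 105) = 3 and 3 | (87 − 45), so the pair is consistent; merging gives k ≡ 822 (mod 3885), where 3885 = lcm(111, 105).
gcd(3885, 171) = 3 and 3 | (36 − 822), so the pair is consistent; merging gives k ≡ 202842 (mod 221445), where 221445 = lcm(3885, 171).
The solution is unique modulo lcm(111, 105, 171) = 221445.

202842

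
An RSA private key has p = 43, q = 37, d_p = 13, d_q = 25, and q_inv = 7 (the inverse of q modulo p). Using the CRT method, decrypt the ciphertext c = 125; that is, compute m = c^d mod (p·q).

1494

m₁ = c^(d_p) mod p: c ≡ 39 (mod 43), and 39^13 mod 43 = 32.
m₂ = c^(d_q) mod q: c ≡ 14 (mod 37), and 14^25 mod 37 = 14.
h = q_inv·(m₁ − m₂) mod p = 7·(32 − 14) mod 43 = 40.
m = m₂ + h·q = 14 + 40·37 = 1494.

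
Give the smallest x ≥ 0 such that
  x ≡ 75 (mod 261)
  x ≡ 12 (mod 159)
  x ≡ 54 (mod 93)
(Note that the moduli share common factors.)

gcd(261, 159) = 3 and 3 | (12 − 75), so the pair is consistent; merging gives x ≡ 7644 (mod 13833), where 13833 = lcm(261, 159).
gcd(13833, 93) = 3 and 3 | (54 − 7644), so the pair is consistent; merging gives x ≡ 201306 (mod 428823), where 428823 = lcm(13833, 93).
The solution is unique modulo lcm(261, 159, 93) = 428823.

201306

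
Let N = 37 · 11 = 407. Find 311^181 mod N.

Mod 37: 311 ≡ 15; by Fermat, exponent reduces to 181 mod 36 = 1; 15^1 ≡ 15 (mod 37).
Mod 11: 311 ≡ 3; by Fermat, exponent reduces to 181 mod 10 = 1; 3^1 ≡ 3 (mod 11).
Combine by CRT: x ≡ 15 (mod 37), x ≡ 3 (mod 11) ⇒ x ≡ 311 (mod 407).

311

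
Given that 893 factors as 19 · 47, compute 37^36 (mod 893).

761

Mod 19: 37 ≡ 18; since 18 | 36, by Fermat 18^36 ≡ 1 (mod 19).
Mod 47: 37 ≡ 37; 37^36 ≡ 9 (mod 47).
Combine by CRT: x ≡ 1 (mod 19), x ≡ 9 (mod 47) ⇒ x ≡ 761 (mod 893).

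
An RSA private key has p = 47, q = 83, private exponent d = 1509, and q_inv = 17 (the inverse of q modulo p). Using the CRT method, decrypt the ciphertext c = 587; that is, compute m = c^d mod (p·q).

3483

d_p = d mod (p−1) = 1509 mod 46 = 37; d_q = d mod (q−1) = 33.
m₁ = c^(d_p) mod p: c ≡ 23 (mod 47), and 23^37 mod 47 = 5.
m₂ = c^(d_q) mod q: c ≡ 6 (mod 83), and 6^33 mod 83 = 80.
h = q_inv·(m₁ − m₂) mod p = 17·(5 − 80) mod 47 = 41.
m = m₂ + h·q = 80 + 41·83 = 3483.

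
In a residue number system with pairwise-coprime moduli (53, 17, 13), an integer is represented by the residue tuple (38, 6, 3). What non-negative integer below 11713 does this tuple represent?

Combine the congruences pairwise.
From x ≡ 38 (mod 53) write x = 38 + 53t. Substituting into x ≡ 6 (mod 17) gives 53t ≡ 2 (mod 17), and since 2⁻¹ ≡ 9 (mod 17), t ≡ 1. Hence x ≡ 38 + 53·1 = 91 (mod 901).
From x ≡ 91 (mod 901) write x = 91 + 901t. Substituting into x ≡ 3 (mod 13) gives 901t ≡ 3 (mod 13), and since 4⁻¹ ≡ 10 (mod 13), t ≡ 4. Hence x ≡ 91 + 901·4 = 3695 (mod 11713).

3695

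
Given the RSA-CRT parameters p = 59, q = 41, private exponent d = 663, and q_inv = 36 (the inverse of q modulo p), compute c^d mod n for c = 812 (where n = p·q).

d_p = d mod (p−1) = 663 mod 58 = 25; d_q = d mod (q−1) = 23.
m₁ = c^(d_p) mod p: c ≡ 45 (mod 59), and 45^25 mod 59 = 17.
m₂ = c^(d_q) mod q: c ≡ 33 (mod 41), and 33^23 mod 41 = 21.
h = q_inv·(m₁ − m₂) mod p = 36·(17 − 21) mod 59 = 33.
m = m₂ + h·q = 21 + 33·41 = 1374.

1374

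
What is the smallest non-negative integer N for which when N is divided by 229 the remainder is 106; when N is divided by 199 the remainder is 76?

45448

From N ≡ 106 (mod 229) write N = 106 + 229t. Substituting into N ≡ 76 (mod 199) gives 229t ≡ 169 (mod 199), and since 30⁻¹ ≡ 73 (mod 199), t ≡ 198. Hence N ≡ 106 + 229·198 = 45448 (mod 45571).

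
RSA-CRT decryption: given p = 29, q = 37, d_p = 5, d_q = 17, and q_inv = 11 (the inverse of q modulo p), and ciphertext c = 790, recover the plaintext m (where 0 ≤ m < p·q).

683

m₁ = c^(d_p) mod p: c ≡ 7 (mod 29), and 7^5 mod 29 = 16.
m₂ = c^(d_q) mod q: c ≡ 13 (mod 37), and 13^17 mod 37 = 17.
h = q_inv·(m₁ − m₂) mod p = 11·(16 − 17) mod 29 = 18.
m = m₂ + h·q = 17 + 18·37 = 683.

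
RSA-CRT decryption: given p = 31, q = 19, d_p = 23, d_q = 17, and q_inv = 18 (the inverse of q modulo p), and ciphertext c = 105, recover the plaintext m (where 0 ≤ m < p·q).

m₁ = c^(d_p) mod p: c ≡ 12 (mod 31), and 12^23 mod 31 = 22.
m₂ = c^(d_q) mod q: c ≡ 10 (mod 19), and 10^17 mod 19 = 2.
h = q_inv·(m₁ − m₂) mod p = 18·(22 − 2) mod 31 = 19.
m = m₂ + h·q = 2 + 19·19 = 363.

363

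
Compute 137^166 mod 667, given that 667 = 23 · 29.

Mod 23: 137 ≡ 22; by Fermat, exponent reduces to 166 mod 22 = 12; 22^12 ≡ 1 (mod 23).
Mod 29: 137 ≡ 21; by Fermat, exponent reduces to 166 mod 28 = 26; 21^26 ≡ 5 (mod 29).
Combine by CRT: x ≡ 1 (mod 23), x ≡ 5 (mod 29) ⇒ x ≡ 208 (mod 667).

208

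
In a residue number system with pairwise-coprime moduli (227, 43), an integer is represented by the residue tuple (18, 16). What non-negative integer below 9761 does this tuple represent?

From x ≡ 18 (mod 227) write x = 18 + 227t. Substituting into x ≡ 16 (mod 43) gives 227t ≡ 41 (mod 43), and since 12⁻¹ ≡ 18 (mod 43), t ≡ 7. Hence x ≡ 18 + 227·7 = 1607 (mod 9761).

1607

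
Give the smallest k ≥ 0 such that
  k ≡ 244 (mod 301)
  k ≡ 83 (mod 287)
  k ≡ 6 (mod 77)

126363

gcd(301, 287) = 7 and 7 | (83 − 244), so the pair is consistent; merging gives k ≡ 2953 (mod 12341), where 12341 = lcm(301, 287).
gcd(12341, 77) = 7 and 7 | (6 − 2953), so the pair is consistent; merging gives k ≡ 126363 (mod 135751), where 135751 = lcm(12341, 77).
The solution is unique modulo lcm(301, 287, 77) = 135751.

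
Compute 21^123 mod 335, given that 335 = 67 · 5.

Mod 67: 21 ≡ 21; by Fermat, exponent reduces to 123 mod 66 = 57; 21^57 ≡ 59 (mod 67).
Mod 5: 21 ≡ 1; by Fermat, exponent reduces to 123 mod 4 = 3; 1^3 ≡ 1 (mod 5).
Combine by CRT: x ≡ 59 (mod 67), x ≡ 1 (mod 5) ⇒ x ≡ 126 (mod 335).

126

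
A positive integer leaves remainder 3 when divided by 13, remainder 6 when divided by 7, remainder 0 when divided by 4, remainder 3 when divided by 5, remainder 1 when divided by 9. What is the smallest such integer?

5788

Combine the congruences pairwise.
From N ≡ 3 (mod 13) write N = 3 + 13t. Substituting into N ≡ 6 (mod 7) gives 13t ≡ 3 (mod 7), and since 6⁻¹ ≡ 6 (mod 7), t ≡ 4. Hence N ≡ 3 + 13·4 = 55 (mod 91).
From N ≡ 55 (mod 91) write N = 55 + 91t. Substituting into N ≡ 0 (mod 4) gives 91t ≡ 1 (mod 4), and since 3⁻¹ ≡ 3 (mod 4), t ≡ 3. Hence N ≡ 55 + 91·3 = 328 (mod 364).
From N ≡ 328 (mod 364) write N = 328 + 364t. Substituting into N ≡ 3 (mod 5) gives 364t ≡ 0 (mod 5), and since 4⁻¹ ≡ 4 (mod 5), t ≡ 0. Hence N ≡ 328 + 364·0 = 328 (mod 1820).
From N ≡ 328 (mod 1820) write N = 328 + 1820t. Substituting into N ≡ 1 (mod 9) gives 1820t ≡ 6 (mod 9), and since 2⁻¹ ≡ 5 (mod 9), t ≡ 3. Hence N ≡ 328 + 1820·3 = 5788 (mod 16380).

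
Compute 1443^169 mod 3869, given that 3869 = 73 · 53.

Mod 73: 1443 ≡ 56; by Fermat, exponent reduces to 169 mod 72 = 25; 56^25 ≡ 56 (mod 73).
Mod 53: 1443 ≡ 12; by Fermat, exponent reduces to 169 mod 52 = 13; 12^13 ≡ 23 (mod 53).
Combine by CRT: x ≡ 56 (mod 73), x ≡ 23 (mod 53) ⇒ x ≡ 129 (mod 3869).

129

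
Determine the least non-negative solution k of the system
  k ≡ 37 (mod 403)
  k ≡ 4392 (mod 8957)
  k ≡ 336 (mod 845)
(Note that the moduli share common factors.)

1321071

gcd(403, 8957) = 13 and 13 | (4392 − 37), so the pair is consistent; merging gives k ≡ 210403 (mod 277667), where 277667 = lcm(403, 8957).
gcd(277667, 845) = 169 and 169 | (336 − 210403), so the pair is consistent; merging gives k ≡ 1321071 (mod 1388335), where 1388335 = lcm(277667, 845).
The solution is unique modulo lcm(403, 8957, 845) = 1388335.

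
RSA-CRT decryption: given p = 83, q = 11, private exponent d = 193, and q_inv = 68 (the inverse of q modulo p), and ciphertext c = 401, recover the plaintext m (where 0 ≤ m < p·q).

d_p = d mod (p−1) = 193 mod 82 = 29; d_q = d mod (q−1) = 3.
m₁ = c^(d_p) mod p: c ≡ 69 (mod 83), and 69^29 mod 83 = 17.
m₂ = c^(d_q) mod q: c ≡ 5 (mod 11), and 5^3 mod 11 = 4.
h = q_inv·(m₁ − m₂) mod p = 68·(17 − 4) mod 83 = 54.
m = m₂ + h·q = 4 + 54·11 = 598.

598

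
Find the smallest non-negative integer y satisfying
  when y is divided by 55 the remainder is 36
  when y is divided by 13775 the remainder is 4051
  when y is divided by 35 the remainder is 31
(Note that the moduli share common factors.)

gcd(55, 13775) = 5 and 5 | (4051 − 36), so the pair is consistent; merging gives y ≡ 4051 (mod 151525), where 151525 = lcm(55, 13775).
gcd(151525, 35) = 5 and 5 | (31 − 4051), so the pair is consistent; merging gives y ≡ 610151 (mod 1060675), where 1060675 = lcm(151525, 35).
The solution is unique modulo lcm(55, 13775, 35) = 1060675.

610151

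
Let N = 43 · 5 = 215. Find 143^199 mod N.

Mod 43: 143 ≡ 14; by Fermat, exponent reduces to 199 mod 42 = 31; 14^31 ≡ 13 (mod 43).
Mod 5: 143 ≡ 3; by Fermat, exponent reduces to 199 mod 4 = 3; 3^3 ≡ 2 (mod 5).
Combine by CRT: x ≡ 13 (mod 43), x ≡ 2 (mod 5) ⇒ x ≡ 142 (mod 215).

142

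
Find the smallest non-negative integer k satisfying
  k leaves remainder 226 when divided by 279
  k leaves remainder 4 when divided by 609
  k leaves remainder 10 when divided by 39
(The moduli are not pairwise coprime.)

552367

Combine the congruences pairwise.
gcd(279, 609) = 3 and 3 | (4 − 226), so the pair is consistent; merging gives k ≡ 42634 (mod 56637), where 56637 = lcm(279, 609).
gcd(56637, 39) = 3 and 3 | (10 − 42634), so the pair is consistent; merging gives k ≡ 552367 (mod 736281), where 736281 = lcm(56637, 39).
The solution is unique modulo lcm(279, 609, 39) = 736281.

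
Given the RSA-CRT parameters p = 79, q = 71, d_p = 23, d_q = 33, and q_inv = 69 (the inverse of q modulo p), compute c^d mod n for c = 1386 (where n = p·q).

m₁ = c^(d_p) mod p: c ≡ 43 (mod 79), and 43^23 mod 79 = 39.
m₂ = c^(d_q) mod q: c ≡ 37 (mod 71), and 37^33 mod 71 = 32.
h = q_inv·(m₁ − m₂) mod p = 69·(39 − 32) mod 79 = 9.
m = m₂ + h·q = 32 + 9·71 = 671.

671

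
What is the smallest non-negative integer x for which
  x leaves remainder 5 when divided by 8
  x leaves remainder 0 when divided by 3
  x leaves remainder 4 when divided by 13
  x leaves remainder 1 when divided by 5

381

The moduli are pairwise coprime; N = 8·3·13·5 = 1560.
N/8 = 195; 195 ≡ 3 (mod 8); 3·3 ≡ 1, so inverse 3.
N/3 = 520; 520 ≡ 1 (mod 3), inverse 1.
N/13 = 120; 120 ≡ 3 (mod 13); 3·9 ≡ 1, so inverse 9.
N/5 = 312; 312 ≡ 2 (mod 5); 2·3 ≡ 1, so inverse 3.
x ≡ 5·195·3 + 0·520·1 + 4·120·9 + 1·312·3 = 8181.
8181 mod 1560 = 381.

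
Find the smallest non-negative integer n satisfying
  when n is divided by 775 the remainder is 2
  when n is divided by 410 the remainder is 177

53477

Combine the congruences pairwise.
gcd(775, 410) = 5 and 5 | (177 − 2), so the pair is consistent; merging gives n ≡ 53477 (mod 63550), where 63550 = lcm(775, 410).
The solution is unique modulo lcm(775, 410) = 63550.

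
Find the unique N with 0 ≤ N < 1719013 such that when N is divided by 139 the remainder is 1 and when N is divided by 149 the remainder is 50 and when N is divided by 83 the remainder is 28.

The moduli are pairwise coprime; M = 139·149·83 = 1719013.
M/139 = 12367; 12367 ≡ 135 (mod 139); 135·104 ≡ 1, so inverse 104.
M/149 = 11537; 11537 ≡ 64 (mod 149); 64·7 ≡ 1, so inverse 7.
M/83 = 20711; 20711 ≡ 44 (mod 83); 44·17 ≡ 1, so inverse 17.
N ≡ 1·12367·104 + 50·11537·7 + 28·20711·17 = 15182554.
15182554 mod 1719013 = 1430450.

1430450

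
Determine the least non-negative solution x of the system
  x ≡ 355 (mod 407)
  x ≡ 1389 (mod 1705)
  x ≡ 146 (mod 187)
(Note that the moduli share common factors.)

Combine the congruences pairwise.
gcd(407, 1705) = 11 and 11 | (1389 − 355), so the pair is consistent; merging gives x ≡ 23554 (mod 63085), where 63085 = lcm(407, 1705).
gcd(63085, 187) = 11 and 11 | (146 − 23554), so the pair is consistent; merging gives x ≡ 528234 (mod 1072445), where 1072445 = lcm(63085, 187).
The solution is unique modulo lcm(407, 1705, 187) = 1072445.

528234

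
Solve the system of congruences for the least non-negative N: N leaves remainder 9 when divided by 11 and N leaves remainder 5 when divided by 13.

31

From N ≡ 9 (mod 11) write N = 9 + 11t. Substituting into N ≡ 5 (mod 13) gives 11t ≡ 9 (mod 13), and since 11⁻¹ ≡ 6 (mod 13), t ≡ 2. Hence N ≡ 9 + 11·2 = 31 (mod 143).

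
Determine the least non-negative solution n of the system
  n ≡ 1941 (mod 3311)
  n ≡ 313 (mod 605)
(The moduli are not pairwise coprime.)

gcd(3311, 605) = 11 and 11 | (313 − 1941), so the pair is consistent; merging gives n ≡ 25118 (mod 182105), where 182105 = lcm(3311, 605).
The solution is unique modulo lcm(3311, 605) = 182105.

25118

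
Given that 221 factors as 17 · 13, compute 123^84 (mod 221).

Mod 17: 123 ≡ 4; by Fermat, exponent reduces to 84 mod 16 = 4; 4^4 ≡ 1 (mod 17).
Mod 13: 123 ≡ 6; since 12 | 84, by Fermat 6^84 ≡ 1 (mod 13).
Combine by CRT: x ≡ 1 (mod 17), x ≡ 1 (mod 13) ⇒ x ≡ 1 (mod 221).

1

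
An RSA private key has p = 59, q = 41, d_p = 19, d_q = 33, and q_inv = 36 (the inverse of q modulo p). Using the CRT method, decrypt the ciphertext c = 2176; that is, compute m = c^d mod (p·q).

m₁ = c^(d_p) mod p: c ≡ 52 (mod 59), and 52^19 mod 59 = 47.
m₂ = c^(d_q) mod q: c ≡ 3 (mod 41), and 3^33 mod 41 = 3.
h = q_inv·(m₁ − m₂) mod p = 36·(47 − 3) mod 59 = 50.
m = m₂ + h·q = 3 + 50·41 = 2053.

2053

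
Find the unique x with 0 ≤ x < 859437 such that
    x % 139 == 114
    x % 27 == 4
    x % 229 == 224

Combine the congruences pairwise.
From x ≡ 114 (mod 139) write x = 114 + 139t. Substituting into x ≡ 4 (mod 27) gives 139t ≡ 25 (mod 27), and since 4⁻¹ ≡ 7 (mod 27), t ≡ 13. Hence x ≡ 114 + 139·13 = 1921 (mod 3753).
From x ≡ 1921 (mod 3753) write x = 1921 + 3753t. Substituting into x ≡ 224 (mod 229) gives 3753t ≡ 135 (mod 229), and since 89⁻¹ ≡ 211 (mod 229), t ≡ 89. Hence x ≡ 1921 + 3753·89 = 335938 (mod 859437).

335938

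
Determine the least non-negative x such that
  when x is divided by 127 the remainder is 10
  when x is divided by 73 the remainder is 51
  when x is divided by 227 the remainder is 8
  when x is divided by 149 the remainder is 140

83048866

The moduli are pairwise coprime; N = 127·73·227·149 = 313573033.
N/127 = 2469079; 2469079 ≡ 72 (mod 127); 72·30 ≡ 1, so inverse 30.
N/73 = 4295521; 4295521 ≡ 55 (mod 73); 55·4 ≡ 1, so inverse 4.
N/227 = 1381379; 1381379 ≡ 84 (mod 227); 84·100 ≡ 1, so inverse 100.
N/149 = 2104517; 2104517 ≡ 41 (mod 149); 41·40 ≡ 1, so inverse 40.
x ≡ 10·2469079·30 + 51·4295521·4 + 8·1381379·100 + 140·2104517·40 = 14507408384.
14507408384 mod 313573033 = 83048866.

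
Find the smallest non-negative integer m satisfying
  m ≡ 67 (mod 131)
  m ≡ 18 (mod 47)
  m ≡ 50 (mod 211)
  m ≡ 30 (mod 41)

The moduli are pairwise coprime; N = 131·47·211·41 = 53264207.
N/131 = 406597; 406597 ≡ 104 (mod 131); 104·97 ≡ 1, so inverse 97.
N/47 = 1133281; 1133281 ≡ 17 (mod 47); 17·36 ≡ 1, so inverse 36.
N/211 = 252437; 252437 ≡ 81 (mod 211); 81·99 ≡ 1, so inverse 99.
N/41 = 1299127; 1299127 ≡ 1 (mod 41), inverse 1.
m ≡ 67·406597·97 + 18·1133281·36 + 50·252437·99 + 30·1299127·1 = 4665376951.
4665376951 mod 53264207 = 31390942.

31390942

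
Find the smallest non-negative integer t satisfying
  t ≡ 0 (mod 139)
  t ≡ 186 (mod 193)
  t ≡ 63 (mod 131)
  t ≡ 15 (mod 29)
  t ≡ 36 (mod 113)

The moduli are pairwise coprime; N = 139·193·131·29·113 = 11516482349.
N/139 = 82852391; 82852391 ≡ 51 (mod 139); 51·30 ≡ 1, so inverse 30.
N/193 = 59670893; 59670893 ≡ 118 (mod 193); 118·18 ≡ 1, so inverse 18.
N/131 = 87912079; 87912079 ≡ 75 (mod 131); 75·7 ≡ 1, so inverse 7.
N/29 = 397120081; 397120081 ≡ 26 (mod 29); 26·19 ≡ 1, so inverse 19.
N/113 = 101915773; 101915773 ≡ 56 (mod 113); 56·111 ≡ 1, so inverse 111.
t ≡ 0·82852391·30 + 186·59670893·18 + 63·87912079·7 + 15·397120081·19 + 36·101915773·111 = 758982028596.
758982028596 mod 11516482349 = 10410675911.

10410675911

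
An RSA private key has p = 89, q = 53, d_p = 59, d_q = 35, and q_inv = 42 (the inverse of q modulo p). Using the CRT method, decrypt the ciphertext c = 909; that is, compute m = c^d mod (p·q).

2281

m₁ = c^(d_p) mod p: c ≡ 19 (mod 89), and 19^59 mod 89 = 56.
m₂ = c^(d_q) mod q: c ≡ 8 (mod 53), and 8^35 mod 53 = 2.
h = q_inv·(m₁ − m₂) mod p = 42·(56 − 2) mod 89 = 43.
m = m₂ + h·q = 2 + 43·53 = 2281.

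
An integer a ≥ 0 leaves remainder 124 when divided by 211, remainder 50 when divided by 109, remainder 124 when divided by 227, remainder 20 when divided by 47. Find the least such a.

185600999

From a ≡ 124 (mod 211) write a = 124 + 211t. Substituting into a ≡ 50 (mod 109) gives 211t ≡ 35 (mod 109), and since 102⁻¹ ≡ 31 (mod 109), t ≡ 104. Hence a ≡ 124 + 211·104 = 22068 (mod 22999).
From a ≡ 22068 (mod 22999) write a = 22068 + 22999t. Substituting into a ≡ 124 (mod 227) gives 22999t ≡ 75 (mod 227), and since 72⁻¹ ≡ 41 (mod 227), t ≡ 124. Hence a ≡ 22068 + 22999·124 = 2873944 (mod 5220773).
From a ≡ 2873944 (mod 5220773) write a = 2873944 + 5220773t. Substituting into a ≡ 20 (mod 47) gives 5220773t ≡ 32 (mod 47), and since 13⁻¹ ≡ 29 (mod 47), t ≡ 35. Hence a ≡ 2873944 + 5220773·35 = 185600999 (mod 245376331).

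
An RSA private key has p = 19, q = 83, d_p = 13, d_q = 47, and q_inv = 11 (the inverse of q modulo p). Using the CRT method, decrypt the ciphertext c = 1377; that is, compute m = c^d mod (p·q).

614

m₁ = c^(d_p) mod p: c ≡ 9 (mod 19), and 9^13 mod 19 = 6.
m₂ = c^(d_q) mod q: c ≡ 49 (mod 83), and 49^47 mod 83 = 33.
h = q_inv·(m₁ − m₂) mod p = 11·(6 − 33) mod 19 = 7.
m = m₂ + h·q = 33 + 7·83 = 614.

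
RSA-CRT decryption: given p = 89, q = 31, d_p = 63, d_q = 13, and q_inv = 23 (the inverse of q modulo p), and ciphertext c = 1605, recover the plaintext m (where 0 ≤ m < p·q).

2616

m₁ = c^(d_p) mod p: c ≡ 3 (mod 89), and 3^63 mod 89 = 35.
m₂ = c^(d_q) mod q: c ≡ 24 (mod 31), and 24^13 mod 31 = 12.
h = q_inv·(m₁ − m₂) mod p = 23·(35 − 12) mod 89 = 84.
m = m₂ + h·q = 12 + 84·31 = 2616.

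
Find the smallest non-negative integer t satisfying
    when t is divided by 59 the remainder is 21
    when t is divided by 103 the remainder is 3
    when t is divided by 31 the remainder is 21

144512

The moduli are pairwise coprime; N = 59·103·31 = 188387.
N/59 = 3193; 3193 ≡ 7 (mod 59); 7·17 ≡ 1, so inverse 17.
N/103 = 1829; 1829 ≡ 78 (mod 103); 78·70 ≡ 1, so inverse 70.
N/31 = 6077; 6077 ≡ 1 (mod 31), inverse 1.
t ≡ 21·3193·17 + 3·1829·70 + 21·6077·1 = 1651608.
1651608 mod 188387 = 144512.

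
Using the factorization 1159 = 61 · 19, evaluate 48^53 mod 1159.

Mod 61: 48 ≡ 48; 48^53 ≡ 14 (mod 61).
Mod 19: 48 ≡ 10; by Fermat, exponent reduces to 53 mod 18 = 17; 10^17 ≡ 2 (mod 19).
Combine by CRT: x ≡ 14 (mod 61), x ≡ 2 (mod 19) ⇒ x ≡ 990 (mod 1159).

990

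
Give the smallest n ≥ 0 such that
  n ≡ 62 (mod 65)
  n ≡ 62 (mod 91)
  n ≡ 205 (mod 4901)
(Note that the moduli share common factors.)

157037

gcd(65, 91) = 13 and 13 | (62 − 62), so the pair is consistent; merging gives n ≡ 62 (mod 455), where 455 = lcm(65, 91).
gcd(455, 4901) = 13 and 13 | (205 − 62), so the pair is consistent; merging gives n ≡ 157037 (mod 171535), where 171535 = lcm(455, 4901).
The solution is unique modulo lcm(65, 91, 4901) = 171535.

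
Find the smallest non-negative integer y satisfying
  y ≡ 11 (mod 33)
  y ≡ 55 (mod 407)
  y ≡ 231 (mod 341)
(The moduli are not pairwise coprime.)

gcd(33, 407) = 11 and 11 | (55 − 11), so the pair is consistent; merging gives y ≡ 869 (mod 1221), where 1221 = lcm(33, 407).
gcd(1221, 341) = 11 and 11 | (231 − 869), so the pair is consistent; merging gives y ≡ 17963 (mod 37851), where 37851 = lcm(1221, 341).
The solution is unique modulo lcm(33, 407, 341) = 37851.

17963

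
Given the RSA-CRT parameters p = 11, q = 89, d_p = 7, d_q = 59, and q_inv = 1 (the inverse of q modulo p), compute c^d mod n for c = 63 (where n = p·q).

112

m₁ = c^(d_p) mod p: c ≡ 8 (mod 11), and 8^7 mod 11 = 2.
m₂ = c^(d_q) mod q: c ≡ 63 (mod 89), and 63^59 mod 89 = 23.
h = q_inv·(m₁ − m₂) mod p = 1·(2 − 23) mod 11 = 1.
m = m₂ + h·q = 23 + 1·89 = 112.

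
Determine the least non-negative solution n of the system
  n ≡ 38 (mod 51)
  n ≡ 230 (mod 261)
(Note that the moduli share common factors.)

gcd(51, 261) = 3 and 3 | (230 − 38), so the pair is consistent; merging gives n ≡ 752 (mod 4437), where 4437 = lcm(51, 261).
The solution is unique modulo lcm(51, 261) = 4437.

752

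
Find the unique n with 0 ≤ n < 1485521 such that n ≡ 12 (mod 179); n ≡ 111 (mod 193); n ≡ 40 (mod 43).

400972

The moduli are pairwise coprime; M = 179·193·43 = 1485521.
M/179 = 8299; 8299 ≡ 65 (mod 179); 65·168 ≡ 1, so inverse 168.
M/193 = 7697; 7697 ≡ 170 (mod 193); 170·151 ≡ 1, so inverse 151.
M/43 = 34547; 34547 ≡ 18 (mod 43); 18·12 ≡ 1, so inverse 12.
n ≡ 12·8299·168 + 111·7697·151 + 40·34547·12 = 162322761.
162322761 mod 1485521 = 400972.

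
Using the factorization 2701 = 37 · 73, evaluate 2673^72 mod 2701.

Mod 37: 2673 ≡ 9; since 36 | 72, by Fermat 9^72 ≡ 1 (mod 37).
Mod 73: 2673 ≡ 45; since 72 | 72, by Fermat 45^72 ≡ 1 (mod 73).
Combine by CRT: x ≡ 1 (mod 37), x ≡ 1 (mod 73) ⇒ x ≡ 1 (mod 2701).

1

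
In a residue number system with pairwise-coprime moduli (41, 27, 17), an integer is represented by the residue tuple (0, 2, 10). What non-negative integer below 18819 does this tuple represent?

From x ≡ 0 (mod 41) write x = 0 + 41t. Substituting into x ≡ 2 (mod 27) gives 41t ≡ 2 (mod 27), and since 14⁻¹ ≡ 2 (mod 27), t ≡ 4. Hence x ≡ 0 + 41·4 = 164 (mod 1107).
From x ≡ 164 (mod 1107) write x = 164 + 1107t. Substituting into x ≡ 10 (mod 17) gives 1107t ≡ 16 (mod 17), and since 2⁻¹ ≡ 9 (mod 17), t ≡ 8. Hence x ≡ 164 + 1107·8 = 9020 (mod 18819).

9020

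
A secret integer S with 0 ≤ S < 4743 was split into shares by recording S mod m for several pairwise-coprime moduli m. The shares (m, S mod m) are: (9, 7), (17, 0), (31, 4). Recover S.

2329

The moduli are pairwise coprime; N = 9·17·31 = 4743.
N/9 = 527; 527 ≡ 5 (mod 9); 5·2 ≡ 1, so inverse 2.
N/17 = 279; 279 ≡ 7 (mod 17); 7·5 ≡ 1, so inverse 5.
N/31 = 153; 153 ≡ 29 (mod 31); 29·15 ≡ 1, so inverse 15.
S ≡ 7·527·2 + 0·279·5 + 4·153·15 = 16558.
16558 mod 4743 = 2329.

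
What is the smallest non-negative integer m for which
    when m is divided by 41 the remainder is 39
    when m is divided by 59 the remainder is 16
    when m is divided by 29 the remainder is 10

4795

The moduli are pairwise coprime; N = 41·59·29 = 70151.
N/41 = 1711; 1711 ≡ 30 (mod 41); 30·26 ≡ 1, so inverse 26.
N/59 = 1189; 1189 ≡ 9 (mod 59); 9·46 ≡ 1, so inverse 46.
N/29 = 2419; 2419 ≡ 12 (mod 29); 12·17 ≡ 1, so inverse 17.
m ≡ 39·1711·26 + 16·1189·46 + 10·2419·17 = 3021288.
3021288 mod 70151 = 4795.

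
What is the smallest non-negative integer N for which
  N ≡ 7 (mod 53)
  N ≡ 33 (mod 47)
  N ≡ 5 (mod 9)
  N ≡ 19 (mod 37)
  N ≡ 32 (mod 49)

Combine the congruences pairwise.
From N ≡ 7 (mod 53) write N = 7 + 53t. Substituting into N ≡ 33 (mod 47) gives 53t ≡ 26 (mod 47), and since 6⁻¹ ≡ 8 (mod 47), t ≡ 20. Hence N ≡ 7 + 53·20 = 1067 (mod 2491).
From N ≡ 1067 (mod 2491) write N = 1067 + 2491t. Substituting into N ≡ 5 (mod 9) gives 2491t ≡ 0 (mod 9), and since 7⁻¹ ≡ 4 (mod 9), t ≡ 0. Hence N ≡ 1067 + 2491·0 = 1067 (mod 22419).
From N ≡ 1067 (mod 22419) write N = 1067 + 22419t. Substituting into N ≡ 19 (mod 37) gives 22419t ≡ 25 (mod 37), and since 34⁻¹ ≡ 12 (mod 37), t ≡ 4. Hence N ≡ 1067 + 22419·4 = 90743 (mod 829503).
From N ≡ 90743 (mod 829503) write N = 90743 + 829503t. Substituting into N ≡ 32 (mod 49) gives 829503t ≡ 37 (mod 49), and since 31⁻¹ ≡ 19 (mod 49), t ≡ 17. Hence N ≡ 90743 + 829503·17 = 14192294 (mod 40645647).

14192294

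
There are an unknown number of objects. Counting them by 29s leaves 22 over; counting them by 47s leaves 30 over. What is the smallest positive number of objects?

312

Combine the congruences pairwise.
From N ≡ 22 (mod 29) write N = 22 + 29t. Substituting into N ≡ 30 (mod 47) gives 29t ≡ 8 (mod 47), and since 29⁻¹ ≡ 13 (mod 47), t ≡ 10. Hence N ≡ 22 + 29·10 = 312 (mod 1363).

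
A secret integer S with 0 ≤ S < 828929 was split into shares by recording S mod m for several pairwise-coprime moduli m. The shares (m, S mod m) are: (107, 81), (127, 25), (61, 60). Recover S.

62890

Combine the congruences pairwise.
From S ≡ 81 (mod 107) write S = 81 + 107t. Substituting into S ≡ 25 (mod 127) gives 107t ≡ 71 (mod 127), and since 107⁻¹ ≡ 19 (mod 127), t ≡ 79. Hence S ≡ 81 + 107·79 = 8534 (mod 13589).
From S ≡ 8534 (mod 13589) write S = 8534 + 13589t. Substituting into S ≡ 60 (mod 61) gives 13589t ≡ 5 (mod 61), and since 47⁻¹ ≡ 13 (mod 61), t ≡ 4. Hence S ≡ 8534 + 13589·4 = 62890 (mod 828929).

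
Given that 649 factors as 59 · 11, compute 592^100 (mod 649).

540

Mod 59: 592 ≡ 2; by Fermat, exponent reduces to 100 mod 58 = 42; 2^42 ≡ 9 (mod 59).
Mod 11: 592 ≡ 9; since 10 | 100, by Fermat 9^100 ≡ 1 (mod 11).
Combine by CRT: x ≡ 9 (mod 59), x ≡ 1 (mod 11) ⇒ x ≡ 540 (mod 649).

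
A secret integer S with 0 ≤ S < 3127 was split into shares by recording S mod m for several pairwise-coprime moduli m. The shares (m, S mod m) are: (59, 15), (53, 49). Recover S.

Combine the congruences pairwise.
From S ≡ 15 (mod 59) write S = 15 + 59t. Substituting into S ≡ 49 (mod 53) gives 59t ≡ 34 (mod 53), and since 6⁻¹ ≡ 9 (mod 53), t ≡ 41. Hence S ≡ 15 + 59·41 = 2434 (mod 3127).

2434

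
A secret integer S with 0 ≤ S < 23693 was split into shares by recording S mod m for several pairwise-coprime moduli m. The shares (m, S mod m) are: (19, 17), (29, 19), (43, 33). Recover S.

The moduli are pairwise coprime; N = 19·29·43 = 23693.
N/19 = 1247; 1247 ≡ 12 (mod 19); 12·8 ≡ 1, so inverse 8.
N/29 = 817; 817 ≡ 5 (mod 29); 5·6 ≡ 1, so inverse 6.
N/43 = 551; 551 ≡ 35 (mod 43); 35·16 ≡ 1, so inverse 16.
S ≡ 17·1247·8 + 19·817·6 + 33·551·16 = 553658.
553658 mod 23693 = 8719.

8719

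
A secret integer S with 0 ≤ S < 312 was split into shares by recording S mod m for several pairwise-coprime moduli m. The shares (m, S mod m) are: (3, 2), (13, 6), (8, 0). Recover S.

32

From S ≡ 2 (mod 3) write S = 2 + 3t. Substituting into S ≡ 6 (mod 13) gives 3t ≡ 4 (mod 13), and since 3⁻¹ ≡ 9 (mod 13), t ≡ 10. Hence S ≡ 2 + 3·10 = 32 (mod 39).
From S ≡ 32 (mod 39) write S = 32 + 39t. Substituting into S ≡ 0 (mod 8) gives 39t ≡ 0 (mod 8), and since 7⁻¹ ≡ 7 (mod 8), t ≡ 0. Hence S ≡ 32 + 39·0 = 32 (mod 312).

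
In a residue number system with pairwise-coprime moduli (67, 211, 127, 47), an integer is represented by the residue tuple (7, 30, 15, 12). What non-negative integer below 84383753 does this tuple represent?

5511561

The moduli are pairwise coprime; N = 67·211·127·47 = 84383753.
N/67 = 1259459; 1259459 ≡ 60 (mod 67); 60·19 ≡ 1, so inverse 19.
N/211 = 399923; 399923 ≡ 78 (mod 211); 78·46 ≡ 1, so inverse 46.
N/127 = 664439; 664439 ≡ 102 (mod 127); 102·66 ≡ 1, so inverse 66.
N/47 = 1795399; 1795399 ≡ 46 (mod 47); 46·46 ≡ 1, so inverse 46.
x ≡ 7·1259459·19 + 30·399923·46 + 15·664439·66 + 12·1795399·46 = 2368256645.
2368256645 mod 84383753 = 5511561.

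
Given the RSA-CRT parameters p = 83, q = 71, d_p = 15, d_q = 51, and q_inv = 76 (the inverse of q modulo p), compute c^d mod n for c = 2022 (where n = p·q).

2252

m₁ = c^(d_p) mod p: c ≡ 30 (mod 83), and 30^15 mod 83 = 11.
m₂ = c^(d_q) mod q: c ≡ 34 (mod 71), and 34^51 mod 71 = 51.
h = q_inv·(m₁ − m₂) mod p = 76·(11 − 51) mod 83 = 31.
m = m₂ + h·q = 51 + 31·71 = 2252.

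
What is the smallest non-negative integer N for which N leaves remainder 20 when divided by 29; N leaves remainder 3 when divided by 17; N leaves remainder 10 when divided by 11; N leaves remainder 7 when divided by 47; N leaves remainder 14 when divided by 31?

3928737

The moduli are pairwise coprime; M = 29·17·11·47·31 = 7901311.
M/29 = 272459; 272459 ≡ 4 (mod 29); 4·22 ≡ 1, so inverse 22.
M/17 = 464783; 464783 ≡ 3 (mod 17); 3·6 ≡ 1, so inverse 6.
M/11 = 718301; 718301 ≡ 1 (mod 11), inverse 1.
M/47 = 168113; 168113 ≡ 41 (mod 47); 41·39 ≡ 1, so inverse 39.
M/31 = 254881; 254881 ≡ 30 (mod 31); 30·30 ≡ 1, so inverse 30.
N ≡ 20·272459·22 + 3·464783·6 + 10·718301·1 + 7·168113·39 + 14·254881·30 = 288375933.
288375933 mod 7901311 = 3928737.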